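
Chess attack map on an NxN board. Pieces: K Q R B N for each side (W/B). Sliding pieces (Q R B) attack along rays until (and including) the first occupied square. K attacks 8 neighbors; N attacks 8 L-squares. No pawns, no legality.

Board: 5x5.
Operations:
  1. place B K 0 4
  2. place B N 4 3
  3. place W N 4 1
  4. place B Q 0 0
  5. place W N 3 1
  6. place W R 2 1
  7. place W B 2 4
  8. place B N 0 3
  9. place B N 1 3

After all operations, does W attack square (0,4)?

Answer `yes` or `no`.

Answer: no

Derivation:
Op 1: place BK@(0,4)
Op 2: place BN@(4,3)
Op 3: place WN@(4,1)
Op 4: place BQ@(0,0)
Op 5: place WN@(3,1)
Op 6: place WR@(2,1)
Op 7: place WB@(2,4)
Op 8: place BN@(0,3)
Op 9: place BN@(1,3)
Per-piece attacks for W:
  WR@(2,1): attacks (2,2) (2,3) (2,4) (2,0) (3,1) (1,1) (0,1) [ray(0,1) blocked at (2,4); ray(1,0) blocked at (3,1)]
  WB@(2,4): attacks (3,3) (4,2) (1,3) [ray(-1,-1) blocked at (1,3)]
  WN@(3,1): attacks (4,3) (2,3) (1,2) (1,0)
  WN@(4,1): attacks (3,3) (2,2) (2,0)
W attacks (0,4): no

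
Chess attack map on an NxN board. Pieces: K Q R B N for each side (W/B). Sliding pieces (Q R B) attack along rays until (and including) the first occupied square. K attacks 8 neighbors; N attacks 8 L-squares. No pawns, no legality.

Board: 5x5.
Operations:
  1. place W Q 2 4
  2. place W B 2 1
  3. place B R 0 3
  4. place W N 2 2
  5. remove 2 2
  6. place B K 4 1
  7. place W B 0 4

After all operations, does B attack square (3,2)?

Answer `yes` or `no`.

Op 1: place WQ@(2,4)
Op 2: place WB@(2,1)
Op 3: place BR@(0,3)
Op 4: place WN@(2,2)
Op 5: remove (2,2)
Op 6: place BK@(4,1)
Op 7: place WB@(0,4)
Per-piece attacks for B:
  BR@(0,3): attacks (0,4) (0,2) (0,1) (0,0) (1,3) (2,3) (3,3) (4,3) [ray(0,1) blocked at (0,4)]
  BK@(4,1): attacks (4,2) (4,0) (3,1) (3,2) (3,0)
B attacks (3,2): yes

Answer: yes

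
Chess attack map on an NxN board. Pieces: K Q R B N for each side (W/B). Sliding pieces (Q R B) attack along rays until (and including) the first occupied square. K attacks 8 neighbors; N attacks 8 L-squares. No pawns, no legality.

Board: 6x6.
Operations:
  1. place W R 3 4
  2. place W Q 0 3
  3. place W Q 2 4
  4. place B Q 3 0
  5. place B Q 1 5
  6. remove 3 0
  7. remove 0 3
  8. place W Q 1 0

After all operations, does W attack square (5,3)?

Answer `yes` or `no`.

Answer: no

Derivation:
Op 1: place WR@(3,4)
Op 2: place WQ@(0,3)
Op 3: place WQ@(2,4)
Op 4: place BQ@(3,0)
Op 5: place BQ@(1,5)
Op 6: remove (3,0)
Op 7: remove (0,3)
Op 8: place WQ@(1,0)
Per-piece attacks for W:
  WQ@(1,0): attacks (1,1) (1,2) (1,3) (1,4) (1,5) (2,0) (3,0) (4,0) (5,0) (0,0) (2,1) (3,2) (4,3) (5,4) (0,1) [ray(0,1) blocked at (1,5)]
  WQ@(2,4): attacks (2,5) (2,3) (2,2) (2,1) (2,0) (3,4) (1,4) (0,4) (3,5) (3,3) (4,2) (5,1) (1,5) (1,3) (0,2) [ray(1,0) blocked at (3,4); ray(-1,1) blocked at (1,5)]
  WR@(3,4): attacks (3,5) (3,3) (3,2) (3,1) (3,0) (4,4) (5,4) (2,4) [ray(-1,0) blocked at (2,4)]
W attacks (5,3): no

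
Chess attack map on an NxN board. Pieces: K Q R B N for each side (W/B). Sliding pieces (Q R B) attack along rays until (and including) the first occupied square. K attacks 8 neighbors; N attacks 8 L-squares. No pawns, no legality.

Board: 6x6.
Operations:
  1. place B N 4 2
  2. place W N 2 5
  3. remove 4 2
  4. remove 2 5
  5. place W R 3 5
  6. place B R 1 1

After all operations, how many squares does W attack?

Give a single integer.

Answer: 10

Derivation:
Op 1: place BN@(4,2)
Op 2: place WN@(2,5)
Op 3: remove (4,2)
Op 4: remove (2,5)
Op 5: place WR@(3,5)
Op 6: place BR@(1,1)
Per-piece attacks for W:
  WR@(3,5): attacks (3,4) (3,3) (3,2) (3,1) (3,0) (4,5) (5,5) (2,5) (1,5) (0,5)
Union (10 distinct): (0,5) (1,5) (2,5) (3,0) (3,1) (3,2) (3,3) (3,4) (4,5) (5,5)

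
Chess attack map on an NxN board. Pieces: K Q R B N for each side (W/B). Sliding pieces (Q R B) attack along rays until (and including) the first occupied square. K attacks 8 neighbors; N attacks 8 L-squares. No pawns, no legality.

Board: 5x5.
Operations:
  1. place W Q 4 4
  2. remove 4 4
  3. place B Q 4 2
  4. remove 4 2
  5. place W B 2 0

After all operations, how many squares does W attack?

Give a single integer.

Op 1: place WQ@(4,4)
Op 2: remove (4,4)
Op 3: place BQ@(4,2)
Op 4: remove (4,2)
Op 5: place WB@(2,0)
Per-piece attacks for W:
  WB@(2,0): attacks (3,1) (4,2) (1,1) (0,2)
Union (4 distinct): (0,2) (1,1) (3,1) (4,2)

Answer: 4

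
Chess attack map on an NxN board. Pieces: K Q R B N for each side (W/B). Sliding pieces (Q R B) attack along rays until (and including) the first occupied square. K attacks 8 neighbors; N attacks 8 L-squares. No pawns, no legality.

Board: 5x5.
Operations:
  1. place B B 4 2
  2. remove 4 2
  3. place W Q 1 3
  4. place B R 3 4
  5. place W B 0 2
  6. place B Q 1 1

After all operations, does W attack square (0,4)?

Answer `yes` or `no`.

Answer: yes

Derivation:
Op 1: place BB@(4,2)
Op 2: remove (4,2)
Op 3: place WQ@(1,3)
Op 4: place BR@(3,4)
Op 5: place WB@(0,2)
Op 6: place BQ@(1,1)
Per-piece attacks for W:
  WB@(0,2): attacks (1,3) (1,1) [ray(1,1) blocked at (1,3); ray(1,-1) blocked at (1,1)]
  WQ@(1,3): attacks (1,4) (1,2) (1,1) (2,3) (3,3) (4,3) (0,3) (2,4) (2,2) (3,1) (4,0) (0,4) (0,2) [ray(0,-1) blocked at (1,1); ray(-1,-1) blocked at (0,2)]
W attacks (0,4): yes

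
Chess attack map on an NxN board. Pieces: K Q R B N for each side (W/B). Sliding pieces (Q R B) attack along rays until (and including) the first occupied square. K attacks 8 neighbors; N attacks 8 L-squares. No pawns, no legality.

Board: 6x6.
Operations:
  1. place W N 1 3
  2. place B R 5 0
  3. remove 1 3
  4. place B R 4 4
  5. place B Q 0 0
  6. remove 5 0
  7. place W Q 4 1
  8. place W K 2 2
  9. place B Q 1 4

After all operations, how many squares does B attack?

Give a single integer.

Op 1: place WN@(1,3)
Op 2: place BR@(5,0)
Op 3: remove (1,3)
Op 4: place BR@(4,4)
Op 5: place BQ@(0,0)
Op 6: remove (5,0)
Op 7: place WQ@(4,1)
Op 8: place WK@(2,2)
Op 9: place BQ@(1,4)
Per-piece attacks for B:
  BQ@(0,0): attacks (0,1) (0,2) (0,3) (0,4) (0,5) (1,0) (2,0) (3,0) (4,0) (5,0) (1,1) (2,2) [ray(1,1) blocked at (2,2)]
  BQ@(1,4): attacks (1,5) (1,3) (1,2) (1,1) (1,0) (2,4) (3,4) (4,4) (0,4) (2,5) (2,3) (3,2) (4,1) (0,5) (0,3) [ray(1,0) blocked at (4,4); ray(1,-1) blocked at (4,1)]
  BR@(4,4): attacks (4,5) (4,3) (4,2) (4,1) (5,4) (3,4) (2,4) (1,4) [ray(0,-1) blocked at (4,1); ray(-1,0) blocked at (1,4)]
Union (27 distinct): (0,1) (0,2) (0,3) (0,4) (0,5) (1,0) (1,1) (1,2) (1,3) (1,4) (1,5) (2,0) (2,2) (2,3) (2,4) (2,5) (3,0) (3,2) (3,4) (4,0) (4,1) (4,2) (4,3) (4,4) (4,5) (5,0) (5,4)

Answer: 27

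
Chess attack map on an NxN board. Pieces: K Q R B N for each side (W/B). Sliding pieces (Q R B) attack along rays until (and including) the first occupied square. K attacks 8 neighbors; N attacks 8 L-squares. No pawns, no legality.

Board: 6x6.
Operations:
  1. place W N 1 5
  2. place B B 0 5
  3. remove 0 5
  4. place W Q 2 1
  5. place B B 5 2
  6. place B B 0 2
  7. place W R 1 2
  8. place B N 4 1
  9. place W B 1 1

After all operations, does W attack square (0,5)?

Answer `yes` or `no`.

Answer: no

Derivation:
Op 1: place WN@(1,5)
Op 2: place BB@(0,5)
Op 3: remove (0,5)
Op 4: place WQ@(2,1)
Op 5: place BB@(5,2)
Op 6: place BB@(0,2)
Op 7: place WR@(1,2)
Op 8: place BN@(4,1)
Op 9: place WB@(1,1)
Per-piece attacks for W:
  WB@(1,1): attacks (2,2) (3,3) (4,4) (5,5) (2,0) (0,2) (0,0) [ray(-1,1) blocked at (0,2)]
  WR@(1,2): attacks (1,3) (1,4) (1,5) (1,1) (2,2) (3,2) (4,2) (5,2) (0,2) [ray(0,1) blocked at (1,5); ray(0,-1) blocked at (1,1); ray(1,0) blocked at (5,2); ray(-1,0) blocked at (0,2)]
  WN@(1,5): attacks (2,3) (3,4) (0,3)
  WQ@(2,1): attacks (2,2) (2,3) (2,4) (2,5) (2,0) (3,1) (4,1) (1,1) (3,2) (4,3) (5,4) (3,0) (1,2) (1,0) [ray(1,0) blocked at (4,1); ray(-1,0) blocked at (1,1); ray(-1,1) blocked at (1,2)]
W attacks (0,5): no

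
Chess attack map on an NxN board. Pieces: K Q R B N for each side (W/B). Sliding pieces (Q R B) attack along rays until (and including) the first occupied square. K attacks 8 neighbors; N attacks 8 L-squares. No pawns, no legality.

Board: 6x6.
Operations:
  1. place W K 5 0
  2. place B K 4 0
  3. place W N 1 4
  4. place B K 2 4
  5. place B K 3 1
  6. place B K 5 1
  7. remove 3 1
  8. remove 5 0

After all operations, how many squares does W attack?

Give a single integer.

Answer: 4

Derivation:
Op 1: place WK@(5,0)
Op 2: place BK@(4,0)
Op 3: place WN@(1,4)
Op 4: place BK@(2,4)
Op 5: place BK@(3,1)
Op 6: place BK@(5,1)
Op 7: remove (3,1)
Op 8: remove (5,0)
Per-piece attacks for W:
  WN@(1,4): attacks (3,5) (2,2) (3,3) (0,2)
Union (4 distinct): (0,2) (2,2) (3,3) (3,5)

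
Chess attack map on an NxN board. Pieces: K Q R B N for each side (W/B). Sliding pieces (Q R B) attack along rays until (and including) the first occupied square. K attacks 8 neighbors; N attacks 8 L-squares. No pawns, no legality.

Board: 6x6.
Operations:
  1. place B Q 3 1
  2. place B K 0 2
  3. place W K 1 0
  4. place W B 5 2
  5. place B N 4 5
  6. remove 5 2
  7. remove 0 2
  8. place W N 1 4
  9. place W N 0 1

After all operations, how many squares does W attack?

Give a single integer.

Op 1: place BQ@(3,1)
Op 2: place BK@(0,2)
Op 3: place WK@(1,0)
Op 4: place WB@(5,2)
Op 5: place BN@(4,5)
Op 6: remove (5,2)
Op 7: remove (0,2)
Op 8: place WN@(1,4)
Op 9: place WN@(0,1)
Per-piece attacks for W:
  WN@(0,1): attacks (1,3) (2,2) (2,0)
  WK@(1,0): attacks (1,1) (2,0) (0,0) (2,1) (0,1)
  WN@(1,4): attacks (3,5) (2,2) (3,3) (0,2)
Union (10 distinct): (0,0) (0,1) (0,2) (1,1) (1,3) (2,0) (2,1) (2,2) (3,3) (3,5)

Answer: 10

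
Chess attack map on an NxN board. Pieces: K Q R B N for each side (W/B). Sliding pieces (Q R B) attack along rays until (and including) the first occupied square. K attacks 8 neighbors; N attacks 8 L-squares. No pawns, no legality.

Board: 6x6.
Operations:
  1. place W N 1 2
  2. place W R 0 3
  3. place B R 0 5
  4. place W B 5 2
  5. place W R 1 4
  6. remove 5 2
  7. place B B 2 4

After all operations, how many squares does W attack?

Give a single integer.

Op 1: place WN@(1,2)
Op 2: place WR@(0,3)
Op 3: place BR@(0,5)
Op 4: place WB@(5,2)
Op 5: place WR@(1,4)
Op 6: remove (5,2)
Op 7: place BB@(2,4)
Per-piece attacks for W:
  WR@(0,3): attacks (0,4) (0,5) (0,2) (0,1) (0,0) (1,3) (2,3) (3,3) (4,3) (5,3) [ray(0,1) blocked at (0,5)]
  WN@(1,2): attacks (2,4) (3,3) (0,4) (2,0) (3,1) (0,0)
  WR@(1,4): attacks (1,5) (1,3) (1,2) (2,4) (0,4) [ray(0,-1) blocked at (1,2); ray(1,0) blocked at (2,4)]
Union (15 distinct): (0,0) (0,1) (0,2) (0,4) (0,5) (1,2) (1,3) (1,5) (2,0) (2,3) (2,4) (3,1) (3,3) (4,3) (5,3)

Answer: 15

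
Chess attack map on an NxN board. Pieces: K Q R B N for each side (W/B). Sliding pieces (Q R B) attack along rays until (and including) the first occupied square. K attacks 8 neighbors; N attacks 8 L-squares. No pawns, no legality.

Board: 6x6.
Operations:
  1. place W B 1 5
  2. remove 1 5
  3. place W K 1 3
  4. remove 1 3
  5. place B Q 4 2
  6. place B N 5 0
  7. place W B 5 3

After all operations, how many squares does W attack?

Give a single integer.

Answer: 3

Derivation:
Op 1: place WB@(1,5)
Op 2: remove (1,5)
Op 3: place WK@(1,3)
Op 4: remove (1,3)
Op 5: place BQ@(4,2)
Op 6: place BN@(5,0)
Op 7: place WB@(5,3)
Per-piece attacks for W:
  WB@(5,3): attacks (4,4) (3,5) (4,2) [ray(-1,-1) blocked at (4,2)]
Union (3 distinct): (3,5) (4,2) (4,4)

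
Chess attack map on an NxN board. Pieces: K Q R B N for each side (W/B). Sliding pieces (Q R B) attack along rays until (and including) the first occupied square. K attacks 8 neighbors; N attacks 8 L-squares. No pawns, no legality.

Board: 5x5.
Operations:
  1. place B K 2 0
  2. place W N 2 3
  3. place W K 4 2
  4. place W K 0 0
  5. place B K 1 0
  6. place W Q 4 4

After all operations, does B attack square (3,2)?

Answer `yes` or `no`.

Answer: no

Derivation:
Op 1: place BK@(2,0)
Op 2: place WN@(2,3)
Op 3: place WK@(4,2)
Op 4: place WK@(0,0)
Op 5: place BK@(1,0)
Op 6: place WQ@(4,4)
Per-piece attacks for B:
  BK@(1,0): attacks (1,1) (2,0) (0,0) (2,1) (0,1)
  BK@(2,0): attacks (2,1) (3,0) (1,0) (3,1) (1,1)
B attacks (3,2): no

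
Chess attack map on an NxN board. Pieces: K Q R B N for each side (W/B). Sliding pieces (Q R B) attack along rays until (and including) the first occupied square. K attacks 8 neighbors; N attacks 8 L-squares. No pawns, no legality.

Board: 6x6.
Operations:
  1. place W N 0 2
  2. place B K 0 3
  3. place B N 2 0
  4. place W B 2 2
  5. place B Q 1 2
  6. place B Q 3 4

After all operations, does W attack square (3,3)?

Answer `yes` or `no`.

Op 1: place WN@(0,2)
Op 2: place BK@(0,3)
Op 3: place BN@(2,0)
Op 4: place WB@(2,2)
Op 5: place BQ@(1,2)
Op 6: place BQ@(3,4)
Per-piece attacks for W:
  WN@(0,2): attacks (1,4) (2,3) (1,0) (2,1)
  WB@(2,2): attacks (3,3) (4,4) (5,5) (3,1) (4,0) (1,3) (0,4) (1,1) (0,0)
W attacks (3,3): yes

Answer: yes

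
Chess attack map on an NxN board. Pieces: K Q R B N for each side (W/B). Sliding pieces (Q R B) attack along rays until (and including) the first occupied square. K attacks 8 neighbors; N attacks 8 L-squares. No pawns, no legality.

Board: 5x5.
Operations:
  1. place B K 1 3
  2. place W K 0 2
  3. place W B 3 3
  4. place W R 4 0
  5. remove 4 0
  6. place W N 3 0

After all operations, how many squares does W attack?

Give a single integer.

Answer: 10

Derivation:
Op 1: place BK@(1,3)
Op 2: place WK@(0,2)
Op 3: place WB@(3,3)
Op 4: place WR@(4,0)
Op 5: remove (4,0)
Op 6: place WN@(3,0)
Per-piece attacks for W:
  WK@(0,2): attacks (0,3) (0,1) (1,2) (1,3) (1,1)
  WN@(3,0): attacks (4,2) (2,2) (1,1)
  WB@(3,3): attacks (4,4) (4,2) (2,4) (2,2) (1,1) (0,0)
Union (10 distinct): (0,0) (0,1) (0,3) (1,1) (1,2) (1,3) (2,2) (2,4) (4,2) (4,4)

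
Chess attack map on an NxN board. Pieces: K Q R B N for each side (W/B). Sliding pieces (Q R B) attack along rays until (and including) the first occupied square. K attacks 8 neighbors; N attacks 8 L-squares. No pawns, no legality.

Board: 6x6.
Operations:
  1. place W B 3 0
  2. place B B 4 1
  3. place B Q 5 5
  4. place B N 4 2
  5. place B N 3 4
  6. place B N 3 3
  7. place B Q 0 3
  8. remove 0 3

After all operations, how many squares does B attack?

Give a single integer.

Answer: 24

Derivation:
Op 1: place WB@(3,0)
Op 2: place BB@(4,1)
Op 3: place BQ@(5,5)
Op 4: place BN@(4,2)
Op 5: place BN@(3,4)
Op 6: place BN@(3,3)
Op 7: place BQ@(0,3)
Op 8: remove (0,3)
Per-piece attacks for B:
  BN@(3,3): attacks (4,5) (5,4) (2,5) (1,4) (4,1) (5,2) (2,1) (1,2)
  BN@(3,4): attacks (5,5) (1,5) (4,2) (5,3) (2,2) (1,3)
  BB@(4,1): attacks (5,2) (5,0) (3,2) (2,3) (1,4) (0,5) (3,0) [ray(-1,-1) blocked at (3,0)]
  BN@(4,2): attacks (5,4) (3,4) (2,3) (5,0) (3,0) (2,1)
  BQ@(5,5): attacks (5,4) (5,3) (5,2) (5,1) (5,0) (4,5) (3,5) (2,5) (1,5) (0,5) (4,4) (3,3) [ray(-1,-1) blocked at (3,3)]
Union (24 distinct): (0,5) (1,2) (1,3) (1,4) (1,5) (2,1) (2,2) (2,3) (2,5) (3,0) (3,2) (3,3) (3,4) (3,5) (4,1) (4,2) (4,4) (4,5) (5,0) (5,1) (5,2) (5,3) (5,4) (5,5)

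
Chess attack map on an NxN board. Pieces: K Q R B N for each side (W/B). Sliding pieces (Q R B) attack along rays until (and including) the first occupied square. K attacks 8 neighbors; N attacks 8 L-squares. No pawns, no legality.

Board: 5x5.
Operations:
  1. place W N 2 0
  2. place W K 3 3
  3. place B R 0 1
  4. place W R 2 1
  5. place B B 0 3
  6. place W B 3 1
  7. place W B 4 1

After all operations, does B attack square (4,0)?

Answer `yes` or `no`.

Op 1: place WN@(2,0)
Op 2: place WK@(3,3)
Op 3: place BR@(0,1)
Op 4: place WR@(2,1)
Op 5: place BB@(0,3)
Op 6: place WB@(3,1)
Op 7: place WB@(4,1)
Per-piece attacks for B:
  BR@(0,1): attacks (0,2) (0,3) (0,0) (1,1) (2,1) [ray(0,1) blocked at (0,3); ray(1,0) blocked at (2,1)]
  BB@(0,3): attacks (1,4) (1,2) (2,1) [ray(1,-1) blocked at (2,1)]
B attacks (4,0): no

Answer: no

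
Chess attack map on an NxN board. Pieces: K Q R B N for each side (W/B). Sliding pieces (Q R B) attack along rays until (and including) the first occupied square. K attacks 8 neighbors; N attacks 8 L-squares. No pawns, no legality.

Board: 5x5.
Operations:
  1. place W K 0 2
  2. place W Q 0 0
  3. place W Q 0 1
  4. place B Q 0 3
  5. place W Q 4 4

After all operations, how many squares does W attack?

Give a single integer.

Op 1: place WK@(0,2)
Op 2: place WQ@(0,0)
Op 3: place WQ@(0,1)
Op 4: place BQ@(0,3)
Op 5: place WQ@(4,4)
Per-piece attacks for W:
  WQ@(0,0): attacks (0,1) (1,0) (2,0) (3,0) (4,0) (1,1) (2,2) (3,3) (4,4) [ray(0,1) blocked at (0,1); ray(1,1) blocked at (4,4)]
  WQ@(0,1): attacks (0,2) (0,0) (1,1) (2,1) (3,1) (4,1) (1,2) (2,3) (3,4) (1,0) [ray(0,1) blocked at (0,2); ray(0,-1) blocked at (0,0)]
  WK@(0,2): attacks (0,3) (0,1) (1,2) (1,3) (1,1)
  WQ@(4,4): attacks (4,3) (4,2) (4,1) (4,0) (3,4) (2,4) (1,4) (0,4) (3,3) (2,2) (1,1) (0,0) [ray(-1,-1) blocked at (0,0)]
Union (24 distinct): (0,0) (0,1) (0,2) (0,3) (0,4) (1,0) (1,1) (1,2) (1,3) (1,4) (2,0) (2,1) (2,2) (2,3) (2,4) (3,0) (3,1) (3,3) (3,4) (4,0) (4,1) (4,2) (4,3) (4,4)

Answer: 24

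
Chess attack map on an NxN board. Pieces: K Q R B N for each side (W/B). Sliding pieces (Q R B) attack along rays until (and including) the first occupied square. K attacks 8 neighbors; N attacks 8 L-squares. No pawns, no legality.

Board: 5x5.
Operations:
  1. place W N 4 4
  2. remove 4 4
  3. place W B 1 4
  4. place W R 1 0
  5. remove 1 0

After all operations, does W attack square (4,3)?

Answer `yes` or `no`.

Op 1: place WN@(4,4)
Op 2: remove (4,4)
Op 3: place WB@(1,4)
Op 4: place WR@(1,0)
Op 5: remove (1,0)
Per-piece attacks for W:
  WB@(1,4): attacks (2,3) (3,2) (4,1) (0,3)
W attacks (4,3): no

Answer: no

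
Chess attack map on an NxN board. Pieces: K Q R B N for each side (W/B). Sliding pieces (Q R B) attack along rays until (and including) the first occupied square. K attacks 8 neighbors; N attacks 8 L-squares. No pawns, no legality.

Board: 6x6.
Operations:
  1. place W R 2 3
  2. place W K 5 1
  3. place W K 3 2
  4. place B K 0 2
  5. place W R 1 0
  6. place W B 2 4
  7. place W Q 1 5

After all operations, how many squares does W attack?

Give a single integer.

Op 1: place WR@(2,3)
Op 2: place WK@(5,1)
Op 3: place WK@(3,2)
Op 4: place BK@(0,2)
Op 5: place WR@(1,0)
Op 6: place WB@(2,4)
Op 7: place WQ@(1,5)
Per-piece attacks for W:
  WR@(1,0): attacks (1,1) (1,2) (1,3) (1,4) (1,5) (2,0) (3,0) (4,0) (5,0) (0,0) [ray(0,1) blocked at (1,5)]
  WQ@(1,5): attacks (1,4) (1,3) (1,2) (1,1) (1,0) (2,5) (3,5) (4,5) (5,5) (0,5) (2,4) (0,4) [ray(0,-1) blocked at (1,0); ray(1,-1) blocked at (2,4)]
  WR@(2,3): attacks (2,4) (2,2) (2,1) (2,0) (3,3) (4,3) (5,3) (1,3) (0,3) [ray(0,1) blocked at (2,4)]
  WB@(2,4): attacks (3,5) (3,3) (4,2) (5,1) (1,5) (1,3) (0,2) [ray(1,-1) blocked at (5,1); ray(-1,1) blocked at (1,5); ray(-1,-1) blocked at (0,2)]
  WK@(3,2): attacks (3,3) (3,1) (4,2) (2,2) (4,3) (4,1) (2,3) (2,1)
  WK@(5,1): attacks (5,2) (5,0) (4,1) (4,2) (4,0)
Union (31 distinct): (0,0) (0,2) (0,3) (0,4) (0,5) (1,0) (1,1) (1,2) (1,3) (1,4) (1,5) (2,0) (2,1) (2,2) (2,3) (2,4) (2,5) (3,0) (3,1) (3,3) (3,5) (4,0) (4,1) (4,2) (4,3) (4,5) (5,0) (5,1) (5,2) (5,3) (5,5)

Answer: 31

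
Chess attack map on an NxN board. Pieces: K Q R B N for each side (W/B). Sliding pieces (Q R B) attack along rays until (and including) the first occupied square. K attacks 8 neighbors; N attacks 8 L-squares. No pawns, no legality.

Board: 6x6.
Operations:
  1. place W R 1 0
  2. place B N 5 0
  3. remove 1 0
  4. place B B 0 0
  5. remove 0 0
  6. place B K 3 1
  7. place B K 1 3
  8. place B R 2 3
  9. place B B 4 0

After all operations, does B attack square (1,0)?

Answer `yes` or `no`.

Op 1: place WR@(1,0)
Op 2: place BN@(5,0)
Op 3: remove (1,0)
Op 4: place BB@(0,0)
Op 5: remove (0,0)
Op 6: place BK@(3,1)
Op 7: place BK@(1,3)
Op 8: place BR@(2,3)
Op 9: place BB@(4,0)
Per-piece attacks for B:
  BK@(1,3): attacks (1,4) (1,2) (2,3) (0,3) (2,4) (2,2) (0,4) (0,2)
  BR@(2,3): attacks (2,4) (2,5) (2,2) (2,1) (2,0) (3,3) (4,3) (5,3) (1,3) [ray(-1,0) blocked at (1,3)]
  BK@(3,1): attacks (3,2) (3,0) (4,1) (2,1) (4,2) (4,0) (2,2) (2,0)
  BB@(4,0): attacks (5,1) (3,1) [ray(-1,1) blocked at (3,1)]
  BN@(5,0): attacks (4,2) (3,1)
B attacks (1,0): no

Answer: no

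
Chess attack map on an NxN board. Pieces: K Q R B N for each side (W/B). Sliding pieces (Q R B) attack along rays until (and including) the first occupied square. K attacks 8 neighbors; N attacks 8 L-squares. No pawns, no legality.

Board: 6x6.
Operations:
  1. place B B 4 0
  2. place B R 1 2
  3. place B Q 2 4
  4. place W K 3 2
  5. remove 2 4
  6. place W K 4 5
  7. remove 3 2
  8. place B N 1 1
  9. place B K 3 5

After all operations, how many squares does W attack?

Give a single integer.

Answer: 5

Derivation:
Op 1: place BB@(4,0)
Op 2: place BR@(1,2)
Op 3: place BQ@(2,4)
Op 4: place WK@(3,2)
Op 5: remove (2,4)
Op 6: place WK@(4,5)
Op 7: remove (3,2)
Op 8: place BN@(1,1)
Op 9: place BK@(3,5)
Per-piece attacks for W:
  WK@(4,5): attacks (4,4) (5,5) (3,5) (5,4) (3,4)
Union (5 distinct): (3,4) (3,5) (4,4) (5,4) (5,5)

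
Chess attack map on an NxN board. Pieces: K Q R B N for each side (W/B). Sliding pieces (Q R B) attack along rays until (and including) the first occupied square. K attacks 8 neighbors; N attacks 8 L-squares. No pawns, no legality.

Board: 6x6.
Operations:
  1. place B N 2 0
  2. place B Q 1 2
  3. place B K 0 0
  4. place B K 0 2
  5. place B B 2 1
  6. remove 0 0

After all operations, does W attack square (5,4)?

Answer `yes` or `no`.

Answer: no

Derivation:
Op 1: place BN@(2,0)
Op 2: place BQ@(1,2)
Op 3: place BK@(0,0)
Op 4: place BK@(0,2)
Op 5: place BB@(2,1)
Op 6: remove (0,0)
Per-piece attacks for W:
W attacks (5,4): no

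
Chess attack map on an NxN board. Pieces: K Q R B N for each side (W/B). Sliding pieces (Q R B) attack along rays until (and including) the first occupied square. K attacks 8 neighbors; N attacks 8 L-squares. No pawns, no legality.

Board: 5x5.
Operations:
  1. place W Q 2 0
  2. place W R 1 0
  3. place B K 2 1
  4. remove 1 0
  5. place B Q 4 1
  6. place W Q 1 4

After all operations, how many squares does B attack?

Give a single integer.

Answer: 15

Derivation:
Op 1: place WQ@(2,0)
Op 2: place WR@(1,0)
Op 3: place BK@(2,1)
Op 4: remove (1,0)
Op 5: place BQ@(4,1)
Op 6: place WQ@(1,4)
Per-piece attacks for B:
  BK@(2,1): attacks (2,2) (2,0) (3,1) (1,1) (3,2) (3,0) (1,2) (1,0)
  BQ@(4,1): attacks (4,2) (4,3) (4,4) (4,0) (3,1) (2,1) (3,2) (2,3) (1,4) (3,0) [ray(-1,0) blocked at (2,1); ray(-1,1) blocked at (1,4)]
Union (15 distinct): (1,0) (1,1) (1,2) (1,4) (2,0) (2,1) (2,2) (2,3) (3,0) (3,1) (3,2) (4,0) (4,2) (4,3) (4,4)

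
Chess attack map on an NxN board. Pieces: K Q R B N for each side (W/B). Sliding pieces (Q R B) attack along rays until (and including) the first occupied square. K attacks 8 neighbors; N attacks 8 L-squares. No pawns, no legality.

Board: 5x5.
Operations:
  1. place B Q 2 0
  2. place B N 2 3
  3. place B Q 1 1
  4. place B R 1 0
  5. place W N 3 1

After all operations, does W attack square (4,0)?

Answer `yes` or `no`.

Answer: no

Derivation:
Op 1: place BQ@(2,0)
Op 2: place BN@(2,3)
Op 3: place BQ@(1,1)
Op 4: place BR@(1,0)
Op 5: place WN@(3,1)
Per-piece attacks for W:
  WN@(3,1): attacks (4,3) (2,3) (1,2) (1,0)
W attacks (4,0): no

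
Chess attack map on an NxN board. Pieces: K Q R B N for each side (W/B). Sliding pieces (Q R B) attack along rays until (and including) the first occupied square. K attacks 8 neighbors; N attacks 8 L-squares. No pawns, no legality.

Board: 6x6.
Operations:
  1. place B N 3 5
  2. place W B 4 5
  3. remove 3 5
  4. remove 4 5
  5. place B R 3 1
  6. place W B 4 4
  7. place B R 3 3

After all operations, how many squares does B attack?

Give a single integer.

Op 1: place BN@(3,5)
Op 2: place WB@(4,5)
Op 3: remove (3,5)
Op 4: remove (4,5)
Op 5: place BR@(3,1)
Op 6: place WB@(4,4)
Op 7: place BR@(3,3)
Per-piece attacks for B:
  BR@(3,1): attacks (3,2) (3,3) (3,0) (4,1) (5,1) (2,1) (1,1) (0,1) [ray(0,1) blocked at (3,3)]
  BR@(3,3): attacks (3,4) (3,5) (3,2) (3,1) (4,3) (5,3) (2,3) (1,3) (0,3) [ray(0,-1) blocked at (3,1)]
Union (16 distinct): (0,1) (0,3) (1,1) (1,3) (2,1) (2,3) (3,0) (3,1) (3,2) (3,3) (3,4) (3,5) (4,1) (4,3) (5,1) (5,3)

Answer: 16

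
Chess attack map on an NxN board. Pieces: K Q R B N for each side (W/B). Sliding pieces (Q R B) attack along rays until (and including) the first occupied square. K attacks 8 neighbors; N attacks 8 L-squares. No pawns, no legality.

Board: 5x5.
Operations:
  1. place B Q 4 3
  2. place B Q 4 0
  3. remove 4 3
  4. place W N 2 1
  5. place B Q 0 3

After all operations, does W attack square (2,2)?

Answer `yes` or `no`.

Answer: no

Derivation:
Op 1: place BQ@(4,3)
Op 2: place BQ@(4,0)
Op 3: remove (4,3)
Op 4: place WN@(2,1)
Op 5: place BQ@(0,3)
Per-piece attacks for W:
  WN@(2,1): attacks (3,3) (4,2) (1,3) (0,2) (4,0) (0,0)
W attacks (2,2): no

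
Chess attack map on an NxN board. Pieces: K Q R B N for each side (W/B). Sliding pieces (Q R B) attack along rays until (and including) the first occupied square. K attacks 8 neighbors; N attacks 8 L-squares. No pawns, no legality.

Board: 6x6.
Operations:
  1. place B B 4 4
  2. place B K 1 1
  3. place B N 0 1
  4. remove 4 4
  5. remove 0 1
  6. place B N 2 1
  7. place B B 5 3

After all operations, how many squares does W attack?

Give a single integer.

Op 1: place BB@(4,4)
Op 2: place BK@(1,1)
Op 3: place BN@(0,1)
Op 4: remove (4,4)
Op 5: remove (0,1)
Op 6: place BN@(2,1)
Op 7: place BB@(5,3)
Per-piece attacks for W:
Union (0 distinct): (none)

Answer: 0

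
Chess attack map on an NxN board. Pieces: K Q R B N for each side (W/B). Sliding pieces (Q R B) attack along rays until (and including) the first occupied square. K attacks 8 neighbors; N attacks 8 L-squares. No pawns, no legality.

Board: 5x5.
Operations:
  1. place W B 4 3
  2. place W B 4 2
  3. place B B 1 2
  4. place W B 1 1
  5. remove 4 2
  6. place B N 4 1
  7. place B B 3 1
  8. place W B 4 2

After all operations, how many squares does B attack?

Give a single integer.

Op 1: place WB@(4,3)
Op 2: place WB@(4,2)
Op 3: place BB@(1,2)
Op 4: place WB@(1,1)
Op 5: remove (4,2)
Op 6: place BN@(4,1)
Op 7: place BB@(3,1)
Op 8: place WB@(4,2)
Per-piece attacks for B:
  BB@(1,2): attacks (2,3) (3,4) (2,1) (3,0) (0,3) (0,1)
  BB@(3,1): attacks (4,2) (4,0) (2,2) (1,3) (0,4) (2,0) [ray(1,1) blocked at (4,2)]
  BN@(4,1): attacks (3,3) (2,2) (2,0)
Union (13 distinct): (0,1) (0,3) (0,4) (1,3) (2,0) (2,1) (2,2) (2,3) (3,0) (3,3) (3,4) (4,0) (4,2)

Answer: 13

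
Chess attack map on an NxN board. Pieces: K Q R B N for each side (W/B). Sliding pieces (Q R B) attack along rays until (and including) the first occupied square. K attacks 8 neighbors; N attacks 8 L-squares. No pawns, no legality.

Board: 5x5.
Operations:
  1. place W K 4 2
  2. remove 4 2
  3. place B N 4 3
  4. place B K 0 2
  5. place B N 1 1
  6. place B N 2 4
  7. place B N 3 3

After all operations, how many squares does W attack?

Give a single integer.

Answer: 0

Derivation:
Op 1: place WK@(4,2)
Op 2: remove (4,2)
Op 3: place BN@(4,3)
Op 4: place BK@(0,2)
Op 5: place BN@(1,1)
Op 6: place BN@(2,4)
Op 7: place BN@(3,3)
Per-piece attacks for W:
Union (0 distinct): (none)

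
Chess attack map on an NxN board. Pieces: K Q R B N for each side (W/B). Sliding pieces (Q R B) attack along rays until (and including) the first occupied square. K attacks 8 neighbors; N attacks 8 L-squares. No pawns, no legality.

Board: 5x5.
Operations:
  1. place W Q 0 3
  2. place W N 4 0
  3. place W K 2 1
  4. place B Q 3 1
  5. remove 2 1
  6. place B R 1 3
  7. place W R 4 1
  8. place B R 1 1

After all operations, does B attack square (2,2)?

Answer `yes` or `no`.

Op 1: place WQ@(0,3)
Op 2: place WN@(4,0)
Op 3: place WK@(2,1)
Op 4: place BQ@(3,1)
Op 5: remove (2,1)
Op 6: place BR@(1,3)
Op 7: place WR@(4,1)
Op 8: place BR@(1,1)
Per-piece attacks for B:
  BR@(1,1): attacks (1,2) (1,3) (1,0) (2,1) (3,1) (0,1) [ray(0,1) blocked at (1,3); ray(1,0) blocked at (3,1)]
  BR@(1,3): attacks (1,4) (1,2) (1,1) (2,3) (3,3) (4,3) (0,3) [ray(0,-1) blocked at (1,1); ray(-1,0) blocked at (0,3)]
  BQ@(3,1): attacks (3,2) (3,3) (3,4) (3,0) (4,1) (2,1) (1,1) (4,2) (4,0) (2,2) (1,3) (2,0) [ray(1,0) blocked at (4,1); ray(-1,0) blocked at (1,1); ray(1,-1) blocked at (4,0); ray(-1,1) blocked at (1,3)]
B attacks (2,2): yes

Answer: yes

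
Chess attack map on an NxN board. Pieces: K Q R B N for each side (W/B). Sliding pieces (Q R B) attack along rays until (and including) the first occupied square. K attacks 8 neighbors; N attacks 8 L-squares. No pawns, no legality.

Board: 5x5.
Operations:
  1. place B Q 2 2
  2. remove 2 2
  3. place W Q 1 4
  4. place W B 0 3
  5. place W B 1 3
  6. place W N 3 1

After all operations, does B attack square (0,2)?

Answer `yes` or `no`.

Op 1: place BQ@(2,2)
Op 2: remove (2,2)
Op 3: place WQ@(1,4)
Op 4: place WB@(0,3)
Op 5: place WB@(1,3)
Op 6: place WN@(3,1)
Per-piece attacks for B:
B attacks (0,2): no

Answer: no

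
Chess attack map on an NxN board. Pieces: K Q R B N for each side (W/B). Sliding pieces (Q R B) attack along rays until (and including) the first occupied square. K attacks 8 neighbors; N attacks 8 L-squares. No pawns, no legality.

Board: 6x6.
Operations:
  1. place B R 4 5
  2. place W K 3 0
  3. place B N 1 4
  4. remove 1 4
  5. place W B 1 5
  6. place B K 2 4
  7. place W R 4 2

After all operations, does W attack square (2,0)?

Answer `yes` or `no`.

Answer: yes

Derivation:
Op 1: place BR@(4,5)
Op 2: place WK@(3,0)
Op 3: place BN@(1,4)
Op 4: remove (1,4)
Op 5: place WB@(1,5)
Op 6: place BK@(2,4)
Op 7: place WR@(4,2)
Per-piece attacks for W:
  WB@(1,5): attacks (2,4) (0,4) [ray(1,-1) blocked at (2,4)]
  WK@(3,0): attacks (3,1) (4,0) (2,0) (4,1) (2,1)
  WR@(4,2): attacks (4,3) (4,4) (4,5) (4,1) (4,0) (5,2) (3,2) (2,2) (1,2) (0,2) [ray(0,1) blocked at (4,5)]
W attacks (2,0): yes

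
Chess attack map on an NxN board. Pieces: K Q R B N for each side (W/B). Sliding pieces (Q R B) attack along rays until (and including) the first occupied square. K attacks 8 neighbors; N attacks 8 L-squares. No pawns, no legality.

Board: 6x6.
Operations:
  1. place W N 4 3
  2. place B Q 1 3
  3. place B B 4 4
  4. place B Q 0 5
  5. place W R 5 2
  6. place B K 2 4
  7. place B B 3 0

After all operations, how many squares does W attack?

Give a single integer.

Answer: 13

Derivation:
Op 1: place WN@(4,3)
Op 2: place BQ@(1,3)
Op 3: place BB@(4,4)
Op 4: place BQ@(0,5)
Op 5: place WR@(5,2)
Op 6: place BK@(2,4)
Op 7: place BB@(3,0)
Per-piece attacks for W:
  WN@(4,3): attacks (5,5) (3,5) (2,4) (5,1) (3,1) (2,2)
  WR@(5,2): attacks (5,3) (5,4) (5,5) (5,1) (5,0) (4,2) (3,2) (2,2) (1,2) (0,2)
Union (13 distinct): (0,2) (1,2) (2,2) (2,4) (3,1) (3,2) (3,5) (4,2) (5,0) (5,1) (5,3) (5,4) (5,5)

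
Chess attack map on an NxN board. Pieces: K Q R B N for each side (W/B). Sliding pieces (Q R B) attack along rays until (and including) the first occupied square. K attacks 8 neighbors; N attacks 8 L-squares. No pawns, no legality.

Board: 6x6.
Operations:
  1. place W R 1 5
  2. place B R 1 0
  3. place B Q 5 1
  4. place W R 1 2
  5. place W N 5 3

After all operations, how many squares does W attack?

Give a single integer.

Op 1: place WR@(1,5)
Op 2: place BR@(1,0)
Op 3: place BQ@(5,1)
Op 4: place WR@(1,2)
Op 5: place WN@(5,3)
Per-piece attacks for W:
  WR@(1,2): attacks (1,3) (1,4) (1,5) (1,1) (1,0) (2,2) (3,2) (4,2) (5,2) (0,2) [ray(0,1) blocked at (1,5); ray(0,-1) blocked at (1,0)]
  WR@(1,5): attacks (1,4) (1,3) (1,2) (2,5) (3,5) (4,5) (5,5) (0,5) [ray(0,-1) blocked at (1,2)]
  WN@(5,3): attacks (4,5) (3,4) (4,1) (3,2)
Union (18 distinct): (0,2) (0,5) (1,0) (1,1) (1,2) (1,3) (1,4) (1,5) (2,2) (2,5) (3,2) (3,4) (3,5) (4,1) (4,2) (4,5) (5,2) (5,5)

Answer: 18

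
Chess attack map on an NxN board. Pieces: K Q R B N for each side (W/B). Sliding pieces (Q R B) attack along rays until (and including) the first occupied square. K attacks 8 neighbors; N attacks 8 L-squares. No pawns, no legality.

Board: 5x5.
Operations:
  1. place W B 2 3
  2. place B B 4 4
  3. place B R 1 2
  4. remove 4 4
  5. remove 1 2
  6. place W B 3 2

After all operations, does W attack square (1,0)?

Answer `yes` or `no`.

Op 1: place WB@(2,3)
Op 2: place BB@(4,4)
Op 3: place BR@(1,2)
Op 4: remove (4,4)
Op 5: remove (1,2)
Op 6: place WB@(3,2)
Per-piece attacks for W:
  WB@(2,3): attacks (3,4) (3,2) (1,4) (1,2) (0,1) [ray(1,-1) blocked at (3,2)]
  WB@(3,2): attacks (4,3) (4,1) (2,3) (2,1) (1,0) [ray(-1,1) blocked at (2,3)]
W attacks (1,0): yes

Answer: yes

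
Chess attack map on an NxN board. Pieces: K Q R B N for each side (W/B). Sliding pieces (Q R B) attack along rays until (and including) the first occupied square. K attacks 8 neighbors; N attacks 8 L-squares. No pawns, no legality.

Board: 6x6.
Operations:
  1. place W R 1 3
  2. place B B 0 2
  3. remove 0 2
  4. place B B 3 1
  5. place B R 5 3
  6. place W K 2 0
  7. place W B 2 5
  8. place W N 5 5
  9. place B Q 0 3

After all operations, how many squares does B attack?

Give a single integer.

Op 1: place WR@(1,3)
Op 2: place BB@(0,2)
Op 3: remove (0,2)
Op 4: place BB@(3,1)
Op 5: place BR@(5,3)
Op 6: place WK@(2,0)
Op 7: place WB@(2,5)
Op 8: place WN@(5,5)
Op 9: place BQ@(0,3)
Per-piece attacks for B:
  BQ@(0,3): attacks (0,4) (0,5) (0,2) (0,1) (0,0) (1,3) (1,4) (2,5) (1,2) (2,1) (3,0) [ray(1,0) blocked at (1,3); ray(1,1) blocked at (2,5)]
  BB@(3,1): attacks (4,2) (5,3) (4,0) (2,2) (1,3) (2,0) [ray(1,1) blocked at (5,3); ray(-1,1) blocked at (1,3); ray(-1,-1) blocked at (2,0)]
  BR@(5,3): attacks (5,4) (5,5) (5,2) (5,1) (5,0) (4,3) (3,3) (2,3) (1,3) [ray(0,1) blocked at (5,5); ray(-1,0) blocked at (1,3)]
Union (24 distinct): (0,0) (0,1) (0,2) (0,4) (0,5) (1,2) (1,3) (1,4) (2,0) (2,1) (2,2) (2,3) (2,5) (3,0) (3,3) (4,0) (4,2) (4,3) (5,0) (5,1) (5,2) (5,3) (5,4) (5,5)

Answer: 24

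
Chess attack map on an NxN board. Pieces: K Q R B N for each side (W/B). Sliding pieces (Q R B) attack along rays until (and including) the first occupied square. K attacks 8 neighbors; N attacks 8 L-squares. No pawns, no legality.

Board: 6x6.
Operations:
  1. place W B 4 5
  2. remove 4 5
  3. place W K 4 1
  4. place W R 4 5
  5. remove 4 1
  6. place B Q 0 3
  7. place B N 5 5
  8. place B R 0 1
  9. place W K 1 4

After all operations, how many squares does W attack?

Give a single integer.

Op 1: place WB@(4,5)
Op 2: remove (4,5)
Op 3: place WK@(4,1)
Op 4: place WR@(4,5)
Op 5: remove (4,1)
Op 6: place BQ@(0,3)
Op 7: place BN@(5,5)
Op 8: place BR@(0,1)
Op 9: place WK@(1,4)
Per-piece attacks for W:
  WK@(1,4): attacks (1,5) (1,3) (2,4) (0,4) (2,5) (2,3) (0,5) (0,3)
  WR@(4,5): attacks (4,4) (4,3) (4,2) (4,1) (4,0) (5,5) (3,5) (2,5) (1,5) (0,5) [ray(1,0) blocked at (5,5)]
Union (15 distinct): (0,3) (0,4) (0,5) (1,3) (1,5) (2,3) (2,4) (2,5) (3,5) (4,0) (4,1) (4,2) (4,3) (4,4) (5,5)

Answer: 15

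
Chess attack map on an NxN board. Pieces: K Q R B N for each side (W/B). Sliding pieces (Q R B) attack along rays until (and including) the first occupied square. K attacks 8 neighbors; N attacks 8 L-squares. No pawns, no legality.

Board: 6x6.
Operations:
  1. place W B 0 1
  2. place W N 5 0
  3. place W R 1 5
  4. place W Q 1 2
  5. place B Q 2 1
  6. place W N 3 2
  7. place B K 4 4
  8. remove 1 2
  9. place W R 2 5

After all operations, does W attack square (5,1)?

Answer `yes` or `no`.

Answer: yes

Derivation:
Op 1: place WB@(0,1)
Op 2: place WN@(5,0)
Op 3: place WR@(1,5)
Op 4: place WQ@(1,2)
Op 5: place BQ@(2,1)
Op 6: place WN@(3,2)
Op 7: place BK@(4,4)
Op 8: remove (1,2)
Op 9: place WR@(2,5)
Per-piece attacks for W:
  WB@(0,1): attacks (1,2) (2,3) (3,4) (4,5) (1,0)
  WR@(1,5): attacks (1,4) (1,3) (1,2) (1,1) (1,0) (2,5) (0,5) [ray(1,0) blocked at (2,5)]
  WR@(2,5): attacks (2,4) (2,3) (2,2) (2,1) (3,5) (4,5) (5,5) (1,5) [ray(0,-1) blocked at (2,1); ray(-1,0) blocked at (1,5)]
  WN@(3,2): attacks (4,4) (5,3) (2,4) (1,3) (4,0) (5,1) (2,0) (1,1)
  WN@(5,0): attacks (4,2) (3,1)
W attacks (5,1): yes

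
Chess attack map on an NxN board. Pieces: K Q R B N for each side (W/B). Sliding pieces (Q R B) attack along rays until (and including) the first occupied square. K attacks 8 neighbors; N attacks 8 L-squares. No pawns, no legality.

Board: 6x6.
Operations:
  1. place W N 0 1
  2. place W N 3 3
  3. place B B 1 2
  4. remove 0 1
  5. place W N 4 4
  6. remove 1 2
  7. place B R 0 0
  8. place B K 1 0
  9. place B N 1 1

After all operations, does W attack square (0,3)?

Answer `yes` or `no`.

Op 1: place WN@(0,1)
Op 2: place WN@(3,3)
Op 3: place BB@(1,2)
Op 4: remove (0,1)
Op 5: place WN@(4,4)
Op 6: remove (1,2)
Op 7: place BR@(0,0)
Op 8: place BK@(1,0)
Op 9: place BN@(1,1)
Per-piece attacks for W:
  WN@(3,3): attacks (4,5) (5,4) (2,5) (1,4) (4,1) (5,2) (2,1) (1,2)
  WN@(4,4): attacks (2,5) (5,2) (3,2) (2,3)
W attacks (0,3): no

Answer: no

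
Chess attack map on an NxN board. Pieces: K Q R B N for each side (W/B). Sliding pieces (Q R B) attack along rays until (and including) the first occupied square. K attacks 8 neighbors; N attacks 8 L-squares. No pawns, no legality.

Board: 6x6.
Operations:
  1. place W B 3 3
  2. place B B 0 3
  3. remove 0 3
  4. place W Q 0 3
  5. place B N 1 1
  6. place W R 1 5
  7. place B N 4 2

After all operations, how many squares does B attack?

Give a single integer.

Op 1: place WB@(3,3)
Op 2: place BB@(0,3)
Op 3: remove (0,3)
Op 4: place WQ@(0,3)
Op 5: place BN@(1,1)
Op 6: place WR@(1,5)
Op 7: place BN@(4,2)
Per-piece attacks for B:
  BN@(1,1): attacks (2,3) (3,2) (0,3) (3,0)
  BN@(4,2): attacks (5,4) (3,4) (2,3) (5,0) (3,0) (2,1)
Union (8 distinct): (0,3) (2,1) (2,3) (3,0) (3,2) (3,4) (5,0) (5,4)

Answer: 8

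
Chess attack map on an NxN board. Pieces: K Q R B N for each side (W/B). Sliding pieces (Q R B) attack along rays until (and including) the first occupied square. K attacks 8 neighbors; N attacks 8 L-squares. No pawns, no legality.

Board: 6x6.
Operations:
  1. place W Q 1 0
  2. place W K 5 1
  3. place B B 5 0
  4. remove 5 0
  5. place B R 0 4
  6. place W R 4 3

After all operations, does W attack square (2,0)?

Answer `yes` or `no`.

Answer: yes

Derivation:
Op 1: place WQ@(1,0)
Op 2: place WK@(5,1)
Op 3: place BB@(5,0)
Op 4: remove (5,0)
Op 5: place BR@(0,4)
Op 6: place WR@(4,3)
Per-piece attacks for W:
  WQ@(1,0): attacks (1,1) (1,2) (1,3) (1,4) (1,5) (2,0) (3,0) (4,0) (5,0) (0,0) (2,1) (3,2) (4,3) (0,1) [ray(1,1) blocked at (4,3)]
  WR@(4,3): attacks (4,4) (4,5) (4,2) (4,1) (4,0) (5,3) (3,3) (2,3) (1,3) (0,3)
  WK@(5,1): attacks (5,2) (5,0) (4,1) (4,2) (4,0)
W attacks (2,0): yes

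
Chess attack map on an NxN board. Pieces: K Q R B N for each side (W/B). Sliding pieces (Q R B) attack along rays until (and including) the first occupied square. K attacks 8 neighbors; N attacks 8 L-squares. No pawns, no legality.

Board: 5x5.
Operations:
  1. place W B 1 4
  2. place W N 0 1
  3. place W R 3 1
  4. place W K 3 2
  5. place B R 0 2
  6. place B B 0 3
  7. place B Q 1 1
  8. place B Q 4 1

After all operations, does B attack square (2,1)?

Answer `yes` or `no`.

Answer: yes

Derivation:
Op 1: place WB@(1,4)
Op 2: place WN@(0,1)
Op 3: place WR@(3,1)
Op 4: place WK@(3,2)
Op 5: place BR@(0,2)
Op 6: place BB@(0,3)
Op 7: place BQ@(1,1)
Op 8: place BQ@(4,1)
Per-piece attacks for B:
  BR@(0,2): attacks (0,3) (0,1) (1,2) (2,2) (3,2) [ray(0,1) blocked at (0,3); ray(0,-1) blocked at (0,1); ray(1,0) blocked at (3,2)]
  BB@(0,3): attacks (1,4) (1,2) (2,1) (3,0) [ray(1,1) blocked at (1,4)]
  BQ@(1,1): attacks (1,2) (1,3) (1,4) (1,0) (2,1) (3,1) (0,1) (2,2) (3,3) (4,4) (2,0) (0,2) (0,0) [ray(0,1) blocked at (1,4); ray(1,0) blocked at (3,1); ray(-1,0) blocked at (0,1); ray(-1,1) blocked at (0,2)]
  BQ@(4,1): attacks (4,2) (4,3) (4,4) (4,0) (3,1) (3,2) (3,0) [ray(-1,0) blocked at (3,1); ray(-1,1) blocked at (3,2)]
B attacks (2,1): yes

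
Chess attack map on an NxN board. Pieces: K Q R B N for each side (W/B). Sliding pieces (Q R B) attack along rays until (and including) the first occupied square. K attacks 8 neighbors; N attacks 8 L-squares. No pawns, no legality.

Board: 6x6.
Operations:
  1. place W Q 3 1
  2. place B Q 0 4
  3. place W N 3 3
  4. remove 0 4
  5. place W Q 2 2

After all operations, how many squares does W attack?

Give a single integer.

Op 1: place WQ@(3,1)
Op 2: place BQ@(0,4)
Op 3: place WN@(3,3)
Op 4: remove (0,4)
Op 5: place WQ@(2,2)
Per-piece attacks for W:
  WQ@(2,2): attacks (2,3) (2,4) (2,5) (2,1) (2,0) (3,2) (4,2) (5,2) (1,2) (0,2) (3,3) (3,1) (1,3) (0,4) (1,1) (0,0) [ray(1,1) blocked at (3,3); ray(1,-1) blocked at (3,1)]
  WQ@(3,1): attacks (3,2) (3,3) (3,0) (4,1) (5,1) (2,1) (1,1) (0,1) (4,2) (5,3) (4,0) (2,2) (2,0) [ray(0,1) blocked at (3,3); ray(-1,1) blocked at (2,2)]
  WN@(3,3): attacks (4,5) (5,4) (2,5) (1,4) (4,1) (5,2) (2,1) (1,2)
Union (26 distinct): (0,0) (0,1) (0,2) (0,4) (1,1) (1,2) (1,3) (1,4) (2,0) (2,1) (2,2) (2,3) (2,4) (2,5) (3,0) (3,1) (3,2) (3,3) (4,0) (4,1) (4,2) (4,5) (5,1) (5,2) (5,3) (5,4)

Answer: 26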